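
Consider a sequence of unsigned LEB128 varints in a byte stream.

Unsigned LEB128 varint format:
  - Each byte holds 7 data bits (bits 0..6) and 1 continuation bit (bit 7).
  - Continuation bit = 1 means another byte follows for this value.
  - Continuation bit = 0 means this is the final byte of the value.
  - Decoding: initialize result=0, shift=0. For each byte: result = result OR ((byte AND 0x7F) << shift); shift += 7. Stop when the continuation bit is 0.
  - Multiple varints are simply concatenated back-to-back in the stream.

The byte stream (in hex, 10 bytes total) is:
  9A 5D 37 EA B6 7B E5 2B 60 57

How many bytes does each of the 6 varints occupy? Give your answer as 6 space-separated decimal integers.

Answer: 2 1 3 2 1 1

Derivation:
  byte[0]=0x9A cont=1 payload=0x1A=26: acc |= 26<<0 -> acc=26 shift=7
  byte[1]=0x5D cont=0 payload=0x5D=93: acc |= 93<<7 -> acc=11930 shift=14 [end]
Varint 1: bytes[0:2] = 9A 5D -> value 11930 (2 byte(s))
  byte[2]=0x37 cont=0 payload=0x37=55: acc |= 55<<0 -> acc=55 shift=7 [end]
Varint 2: bytes[2:3] = 37 -> value 55 (1 byte(s))
  byte[3]=0xEA cont=1 payload=0x6A=106: acc |= 106<<0 -> acc=106 shift=7
  byte[4]=0xB6 cont=1 payload=0x36=54: acc |= 54<<7 -> acc=7018 shift=14
  byte[5]=0x7B cont=0 payload=0x7B=123: acc |= 123<<14 -> acc=2022250 shift=21 [end]
Varint 3: bytes[3:6] = EA B6 7B -> value 2022250 (3 byte(s))
  byte[6]=0xE5 cont=1 payload=0x65=101: acc |= 101<<0 -> acc=101 shift=7
  byte[7]=0x2B cont=0 payload=0x2B=43: acc |= 43<<7 -> acc=5605 shift=14 [end]
Varint 4: bytes[6:8] = E5 2B -> value 5605 (2 byte(s))
  byte[8]=0x60 cont=0 payload=0x60=96: acc |= 96<<0 -> acc=96 shift=7 [end]
Varint 5: bytes[8:9] = 60 -> value 96 (1 byte(s))
  byte[9]=0x57 cont=0 payload=0x57=87: acc |= 87<<0 -> acc=87 shift=7 [end]
Varint 6: bytes[9:10] = 57 -> value 87 (1 byte(s))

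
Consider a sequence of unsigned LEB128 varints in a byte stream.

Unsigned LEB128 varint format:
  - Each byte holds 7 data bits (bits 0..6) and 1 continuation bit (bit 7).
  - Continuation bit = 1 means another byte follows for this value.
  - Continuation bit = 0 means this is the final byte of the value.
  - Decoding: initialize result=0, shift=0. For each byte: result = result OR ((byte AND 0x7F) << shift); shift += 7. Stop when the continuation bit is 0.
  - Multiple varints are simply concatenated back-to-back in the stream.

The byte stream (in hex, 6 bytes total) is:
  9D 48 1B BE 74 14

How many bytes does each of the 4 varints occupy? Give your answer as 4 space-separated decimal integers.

  byte[0]=0x9D cont=1 payload=0x1D=29: acc |= 29<<0 -> acc=29 shift=7
  byte[1]=0x48 cont=0 payload=0x48=72: acc |= 72<<7 -> acc=9245 shift=14 [end]
Varint 1: bytes[0:2] = 9D 48 -> value 9245 (2 byte(s))
  byte[2]=0x1B cont=0 payload=0x1B=27: acc |= 27<<0 -> acc=27 shift=7 [end]
Varint 2: bytes[2:3] = 1B -> value 27 (1 byte(s))
  byte[3]=0xBE cont=1 payload=0x3E=62: acc |= 62<<0 -> acc=62 shift=7
  byte[4]=0x74 cont=0 payload=0x74=116: acc |= 116<<7 -> acc=14910 shift=14 [end]
Varint 3: bytes[3:5] = BE 74 -> value 14910 (2 byte(s))
  byte[5]=0x14 cont=0 payload=0x14=20: acc |= 20<<0 -> acc=20 shift=7 [end]
Varint 4: bytes[5:6] = 14 -> value 20 (1 byte(s))

Answer: 2 1 2 1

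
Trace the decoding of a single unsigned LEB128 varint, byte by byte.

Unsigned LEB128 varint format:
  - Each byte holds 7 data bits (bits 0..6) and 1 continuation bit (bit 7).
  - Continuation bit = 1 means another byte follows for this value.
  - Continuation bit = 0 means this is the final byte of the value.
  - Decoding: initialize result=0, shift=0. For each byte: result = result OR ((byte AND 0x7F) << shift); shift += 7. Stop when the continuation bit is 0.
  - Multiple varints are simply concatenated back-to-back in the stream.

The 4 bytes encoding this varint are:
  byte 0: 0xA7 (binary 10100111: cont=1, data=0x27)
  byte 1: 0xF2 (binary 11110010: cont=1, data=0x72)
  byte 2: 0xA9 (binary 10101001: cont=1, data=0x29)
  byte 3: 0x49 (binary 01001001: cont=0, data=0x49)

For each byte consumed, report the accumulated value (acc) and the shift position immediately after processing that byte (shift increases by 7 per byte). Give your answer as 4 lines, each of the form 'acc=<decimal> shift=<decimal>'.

Answer: acc=39 shift=7
acc=14631 shift=14
acc=686375 shift=21
acc=153778471 shift=28

Derivation:
byte 0=0xA7: payload=0x27=39, contrib = 39<<0 = 39; acc -> 39, shift -> 7
byte 1=0xF2: payload=0x72=114, contrib = 114<<7 = 14592; acc -> 14631, shift -> 14
byte 2=0xA9: payload=0x29=41, contrib = 41<<14 = 671744; acc -> 686375, shift -> 21
byte 3=0x49: payload=0x49=73, contrib = 73<<21 = 153092096; acc -> 153778471, shift -> 28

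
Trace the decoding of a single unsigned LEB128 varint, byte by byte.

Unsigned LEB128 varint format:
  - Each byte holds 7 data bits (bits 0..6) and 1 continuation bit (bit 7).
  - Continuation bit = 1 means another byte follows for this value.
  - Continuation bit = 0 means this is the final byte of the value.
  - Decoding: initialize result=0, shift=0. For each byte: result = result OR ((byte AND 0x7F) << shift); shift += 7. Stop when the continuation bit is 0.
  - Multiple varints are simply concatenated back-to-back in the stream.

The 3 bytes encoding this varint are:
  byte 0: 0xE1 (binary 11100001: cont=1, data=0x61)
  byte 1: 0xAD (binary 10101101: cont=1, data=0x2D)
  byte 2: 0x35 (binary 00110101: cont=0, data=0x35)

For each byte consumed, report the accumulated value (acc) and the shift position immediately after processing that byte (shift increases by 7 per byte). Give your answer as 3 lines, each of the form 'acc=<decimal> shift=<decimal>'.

byte 0=0xE1: payload=0x61=97, contrib = 97<<0 = 97; acc -> 97, shift -> 7
byte 1=0xAD: payload=0x2D=45, contrib = 45<<7 = 5760; acc -> 5857, shift -> 14
byte 2=0x35: payload=0x35=53, contrib = 53<<14 = 868352; acc -> 874209, shift -> 21

Answer: acc=97 shift=7
acc=5857 shift=14
acc=874209 shift=21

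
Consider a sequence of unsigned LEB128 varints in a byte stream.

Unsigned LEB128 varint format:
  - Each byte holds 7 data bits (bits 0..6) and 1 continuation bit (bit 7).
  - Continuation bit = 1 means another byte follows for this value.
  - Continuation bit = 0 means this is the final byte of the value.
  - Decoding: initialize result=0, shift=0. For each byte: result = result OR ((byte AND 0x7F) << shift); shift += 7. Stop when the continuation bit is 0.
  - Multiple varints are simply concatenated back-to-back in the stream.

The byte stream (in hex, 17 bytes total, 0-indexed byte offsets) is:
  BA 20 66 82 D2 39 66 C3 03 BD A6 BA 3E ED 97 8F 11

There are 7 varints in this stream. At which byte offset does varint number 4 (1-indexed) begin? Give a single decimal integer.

  byte[0]=0xBA cont=1 payload=0x3A=58: acc |= 58<<0 -> acc=58 shift=7
  byte[1]=0x20 cont=0 payload=0x20=32: acc |= 32<<7 -> acc=4154 shift=14 [end]
Varint 1: bytes[0:2] = BA 20 -> value 4154 (2 byte(s))
  byte[2]=0x66 cont=0 payload=0x66=102: acc |= 102<<0 -> acc=102 shift=7 [end]
Varint 2: bytes[2:3] = 66 -> value 102 (1 byte(s))
  byte[3]=0x82 cont=1 payload=0x02=2: acc |= 2<<0 -> acc=2 shift=7
  byte[4]=0xD2 cont=1 payload=0x52=82: acc |= 82<<7 -> acc=10498 shift=14
  byte[5]=0x39 cont=0 payload=0x39=57: acc |= 57<<14 -> acc=944386 shift=21 [end]
Varint 3: bytes[3:6] = 82 D2 39 -> value 944386 (3 byte(s))
  byte[6]=0x66 cont=0 payload=0x66=102: acc |= 102<<0 -> acc=102 shift=7 [end]
Varint 4: bytes[6:7] = 66 -> value 102 (1 byte(s))
  byte[7]=0xC3 cont=1 payload=0x43=67: acc |= 67<<0 -> acc=67 shift=7
  byte[8]=0x03 cont=0 payload=0x03=3: acc |= 3<<7 -> acc=451 shift=14 [end]
Varint 5: bytes[7:9] = C3 03 -> value 451 (2 byte(s))
  byte[9]=0xBD cont=1 payload=0x3D=61: acc |= 61<<0 -> acc=61 shift=7
  byte[10]=0xA6 cont=1 payload=0x26=38: acc |= 38<<7 -> acc=4925 shift=14
  byte[11]=0xBA cont=1 payload=0x3A=58: acc |= 58<<14 -> acc=955197 shift=21
  byte[12]=0x3E cont=0 payload=0x3E=62: acc |= 62<<21 -> acc=130978621 shift=28 [end]
Varint 6: bytes[9:13] = BD A6 BA 3E -> value 130978621 (4 byte(s))
  byte[13]=0xED cont=1 payload=0x6D=109: acc |= 109<<0 -> acc=109 shift=7
  byte[14]=0x97 cont=1 payload=0x17=23: acc |= 23<<7 -> acc=3053 shift=14
  byte[15]=0x8F cont=1 payload=0x0F=15: acc |= 15<<14 -> acc=248813 shift=21
  byte[16]=0x11 cont=0 payload=0x11=17: acc |= 17<<21 -> acc=35900397 shift=28 [end]
Varint 7: bytes[13:17] = ED 97 8F 11 -> value 35900397 (4 byte(s))

Answer: 6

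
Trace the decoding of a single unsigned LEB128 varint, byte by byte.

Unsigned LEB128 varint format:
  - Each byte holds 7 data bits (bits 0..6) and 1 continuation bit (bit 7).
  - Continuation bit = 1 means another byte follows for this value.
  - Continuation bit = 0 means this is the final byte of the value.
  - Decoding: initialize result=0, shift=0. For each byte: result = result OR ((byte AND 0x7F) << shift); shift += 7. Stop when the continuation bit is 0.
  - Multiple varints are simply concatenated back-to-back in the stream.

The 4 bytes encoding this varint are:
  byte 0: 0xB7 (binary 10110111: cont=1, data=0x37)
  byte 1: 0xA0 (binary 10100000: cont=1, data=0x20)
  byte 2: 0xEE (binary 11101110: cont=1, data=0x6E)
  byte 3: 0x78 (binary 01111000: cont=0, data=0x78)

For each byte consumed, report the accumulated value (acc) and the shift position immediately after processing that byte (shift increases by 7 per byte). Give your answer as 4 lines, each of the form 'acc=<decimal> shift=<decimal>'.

byte 0=0xB7: payload=0x37=55, contrib = 55<<0 = 55; acc -> 55, shift -> 7
byte 1=0xA0: payload=0x20=32, contrib = 32<<7 = 4096; acc -> 4151, shift -> 14
byte 2=0xEE: payload=0x6E=110, contrib = 110<<14 = 1802240; acc -> 1806391, shift -> 21
byte 3=0x78: payload=0x78=120, contrib = 120<<21 = 251658240; acc -> 253464631, shift -> 28

Answer: acc=55 shift=7
acc=4151 shift=14
acc=1806391 shift=21
acc=253464631 shift=28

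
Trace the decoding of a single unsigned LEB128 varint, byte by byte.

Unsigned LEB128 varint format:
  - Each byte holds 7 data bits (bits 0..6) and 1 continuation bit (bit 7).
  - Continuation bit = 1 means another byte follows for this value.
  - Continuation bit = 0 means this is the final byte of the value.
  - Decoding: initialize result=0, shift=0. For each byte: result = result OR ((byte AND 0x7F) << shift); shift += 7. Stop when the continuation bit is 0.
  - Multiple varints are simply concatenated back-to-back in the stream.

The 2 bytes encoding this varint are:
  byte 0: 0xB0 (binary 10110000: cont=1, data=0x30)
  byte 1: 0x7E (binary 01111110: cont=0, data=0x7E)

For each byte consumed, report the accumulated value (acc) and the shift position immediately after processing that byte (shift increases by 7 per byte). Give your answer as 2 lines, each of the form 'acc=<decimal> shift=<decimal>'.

byte 0=0xB0: payload=0x30=48, contrib = 48<<0 = 48; acc -> 48, shift -> 7
byte 1=0x7E: payload=0x7E=126, contrib = 126<<7 = 16128; acc -> 16176, shift -> 14

Answer: acc=48 shift=7
acc=16176 shift=14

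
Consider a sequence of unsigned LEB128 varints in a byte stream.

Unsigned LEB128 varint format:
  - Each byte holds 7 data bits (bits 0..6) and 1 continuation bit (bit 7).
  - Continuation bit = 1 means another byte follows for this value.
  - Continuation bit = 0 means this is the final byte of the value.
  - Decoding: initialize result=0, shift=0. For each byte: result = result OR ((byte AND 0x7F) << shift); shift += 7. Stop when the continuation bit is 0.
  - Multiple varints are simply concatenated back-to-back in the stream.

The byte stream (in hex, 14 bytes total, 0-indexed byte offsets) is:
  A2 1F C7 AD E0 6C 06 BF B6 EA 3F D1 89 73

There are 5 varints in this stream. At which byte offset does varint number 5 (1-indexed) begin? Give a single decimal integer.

Answer: 11

Derivation:
  byte[0]=0xA2 cont=1 payload=0x22=34: acc |= 34<<0 -> acc=34 shift=7
  byte[1]=0x1F cont=0 payload=0x1F=31: acc |= 31<<7 -> acc=4002 shift=14 [end]
Varint 1: bytes[0:2] = A2 1F -> value 4002 (2 byte(s))
  byte[2]=0xC7 cont=1 payload=0x47=71: acc |= 71<<0 -> acc=71 shift=7
  byte[3]=0xAD cont=1 payload=0x2D=45: acc |= 45<<7 -> acc=5831 shift=14
  byte[4]=0xE0 cont=1 payload=0x60=96: acc |= 96<<14 -> acc=1578695 shift=21
  byte[5]=0x6C cont=0 payload=0x6C=108: acc |= 108<<21 -> acc=228071111 shift=28 [end]
Varint 2: bytes[2:6] = C7 AD E0 6C -> value 228071111 (4 byte(s))
  byte[6]=0x06 cont=0 payload=0x06=6: acc |= 6<<0 -> acc=6 shift=7 [end]
Varint 3: bytes[6:7] = 06 -> value 6 (1 byte(s))
  byte[7]=0xBF cont=1 payload=0x3F=63: acc |= 63<<0 -> acc=63 shift=7
  byte[8]=0xB6 cont=1 payload=0x36=54: acc |= 54<<7 -> acc=6975 shift=14
  byte[9]=0xEA cont=1 payload=0x6A=106: acc |= 106<<14 -> acc=1743679 shift=21
  byte[10]=0x3F cont=0 payload=0x3F=63: acc |= 63<<21 -> acc=133864255 shift=28 [end]
Varint 4: bytes[7:11] = BF B6 EA 3F -> value 133864255 (4 byte(s))
  byte[11]=0xD1 cont=1 payload=0x51=81: acc |= 81<<0 -> acc=81 shift=7
  byte[12]=0x89 cont=1 payload=0x09=9: acc |= 9<<7 -> acc=1233 shift=14
  byte[13]=0x73 cont=0 payload=0x73=115: acc |= 115<<14 -> acc=1885393 shift=21 [end]
Varint 5: bytes[11:14] = D1 89 73 -> value 1885393 (3 byte(s))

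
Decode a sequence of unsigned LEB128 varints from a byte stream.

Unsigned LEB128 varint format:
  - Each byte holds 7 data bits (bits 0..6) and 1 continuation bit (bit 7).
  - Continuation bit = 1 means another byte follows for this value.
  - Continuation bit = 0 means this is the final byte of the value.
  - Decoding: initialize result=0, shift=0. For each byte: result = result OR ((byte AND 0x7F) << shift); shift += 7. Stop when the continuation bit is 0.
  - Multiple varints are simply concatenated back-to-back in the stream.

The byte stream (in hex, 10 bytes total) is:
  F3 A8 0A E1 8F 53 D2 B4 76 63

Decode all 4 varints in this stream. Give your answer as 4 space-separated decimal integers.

Answer: 169075 1361889 1940050 99

Derivation:
  byte[0]=0xF3 cont=1 payload=0x73=115: acc |= 115<<0 -> acc=115 shift=7
  byte[1]=0xA8 cont=1 payload=0x28=40: acc |= 40<<7 -> acc=5235 shift=14
  byte[2]=0x0A cont=0 payload=0x0A=10: acc |= 10<<14 -> acc=169075 shift=21 [end]
Varint 1: bytes[0:3] = F3 A8 0A -> value 169075 (3 byte(s))
  byte[3]=0xE1 cont=1 payload=0x61=97: acc |= 97<<0 -> acc=97 shift=7
  byte[4]=0x8F cont=1 payload=0x0F=15: acc |= 15<<7 -> acc=2017 shift=14
  byte[5]=0x53 cont=0 payload=0x53=83: acc |= 83<<14 -> acc=1361889 shift=21 [end]
Varint 2: bytes[3:6] = E1 8F 53 -> value 1361889 (3 byte(s))
  byte[6]=0xD2 cont=1 payload=0x52=82: acc |= 82<<0 -> acc=82 shift=7
  byte[7]=0xB4 cont=1 payload=0x34=52: acc |= 52<<7 -> acc=6738 shift=14
  byte[8]=0x76 cont=0 payload=0x76=118: acc |= 118<<14 -> acc=1940050 shift=21 [end]
Varint 3: bytes[6:9] = D2 B4 76 -> value 1940050 (3 byte(s))
  byte[9]=0x63 cont=0 payload=0x63=99: acc |= 99<<0 -> acc=99 shift=7 [end]
Varint 4: bytes[9:10] = 63 -> value 99 (1 byte(s))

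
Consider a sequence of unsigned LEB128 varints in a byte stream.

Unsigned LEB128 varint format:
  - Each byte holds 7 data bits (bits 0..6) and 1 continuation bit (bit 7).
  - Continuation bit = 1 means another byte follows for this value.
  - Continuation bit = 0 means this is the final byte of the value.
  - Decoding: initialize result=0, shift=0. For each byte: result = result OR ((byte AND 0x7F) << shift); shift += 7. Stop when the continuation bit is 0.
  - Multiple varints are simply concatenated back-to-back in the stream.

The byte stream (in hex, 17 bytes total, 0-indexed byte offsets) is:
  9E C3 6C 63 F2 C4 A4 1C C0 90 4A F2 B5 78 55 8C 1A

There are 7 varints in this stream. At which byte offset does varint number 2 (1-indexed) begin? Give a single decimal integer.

Answer: 3

Derivation:
  byte[0]=0x9E cont=1 payload=0x1E=30: acc |= 30<<0 -> acc=30 shift=7
  byte[1]=0xC3 cont=1 payload=0x43=67: acc |= 67<<7 -> acc=8606 shift=14
  byte[2]=0x6C cont=0 payload=0x6C=108: acc |= 108<<14 -> acc=1778078 shift=21 [end]
Varint 1: bytes[0:3] = 9E C3 6C -> value 1778078 (3 byte(s))
  byte[3]=0x63 cont=0 payload=0x63=99: acc |= 99<<0 -> acc=99 shift=7 [end]
Varint 2: bytes[3:4] = 63 -> value 99 (1 byte(s))
  byte[4]=0xF2 cont=1 payload=0x72=114: acc |= 114<<0 -> acc=114 shift=7
  byte[5]=0xC4 cont=1 payload=0x44=68: acc |= 68<<7 -> acc=8818 shift=14
  byte[6]=0xA4 cont=1 payload=0x24=36: acc |= 36<<14 -> acc=598642 shift=21
  byte[7]=0x1C cont=0 payload=0x1C=28: acc |= 28<<21 -> acc=59318898 shift=28 [end]
Varint 3: bytes[4:8] = F2 C4 A4 1C -> value 59318898 (4 byte(s))
  byte[8]=0xC0 cont=1 payload=0x40=64: acc |= 64<<0 -> acc=64 shift=7
  byte[9]=0x90 cont=1 payload=0x10=16: acc |= 16<<7 -> acc=2112 shift=14
  byte[10]=0x4A cont=0 payload=0x4A=74: acc |= 74<<14 -> acc=1214528 shift=21 [end]
Varint 4: bytes[8:11] = C0 90 4A -> value 1214528 (3 byte(s))
  byte[11]=0xF2 cont=1 payload=0x72=114: acc |= 114<<0 -> acc=114 shift=7
  byte[12]=0xB5 cont=1 payload=0x35=53: acc |= 53<<7 -> acc=6898 shift=14
  byte[13]=0x78 cont=0 payload=0x78=120: acc |= 120<<14 -> acc=1972978 shift=21 [end]
Varint 5: bytes[11:14] = F2 B5 78 -> value 1972978 (3 byte(s))
  byte[14]=0x55 cont=0 payload=0x55=85: acc |= 85<<0 -> acc=85 shift=7 [end]
Varint 6: bytes[14:15] = 55 -> value 85 (1 byte(s))
  byte[15]=0x8C cont=1 payload=0x0C=12: acc |= 12<<0 -> acc=12 shift=7
  byte[16]=0x1A cont=0 payload=0x1A=26: acc |= 26<<7 -> acc=3340 shift=14 [end]
Varint 7: bytes[15:17] = 8C 1A -> value 3340 (2 byte(s))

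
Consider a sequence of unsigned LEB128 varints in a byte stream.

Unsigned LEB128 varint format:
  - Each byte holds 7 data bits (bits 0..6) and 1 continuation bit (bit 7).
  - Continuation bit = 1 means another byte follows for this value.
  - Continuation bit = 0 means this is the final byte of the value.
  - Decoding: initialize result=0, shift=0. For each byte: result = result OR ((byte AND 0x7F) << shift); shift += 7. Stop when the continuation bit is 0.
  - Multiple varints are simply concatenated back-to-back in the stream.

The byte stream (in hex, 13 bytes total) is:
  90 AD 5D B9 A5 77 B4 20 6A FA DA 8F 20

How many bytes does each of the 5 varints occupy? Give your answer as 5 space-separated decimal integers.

  byte[0]=0x90 cont=1 payload=0x10=16: acc |= 16<<0 -> acc=16 shift=7
  byte[1]=0xAD cont=1 payload=0x2D=45: acc |= 45<<7 -> acc=5776 shift=14
  byte[2]=0x5D cont=0 payload=0x5D=93: acc |= 93<<14 -> acc=1529488 shift=21 [end]
Varint 1: bytes[0:3] = 90 AD 5D -> value 1529488 (3 byte(s))
  byte[3]=0xB9 cont=1 payload=0x39=57: acc |= 57<<0 -> acc=57 shift=7
  byte[4]=0xA5 cont=1 payload=0x25=37: acc |= 37<<7 -> acc=4793 shift=14
  byte[5]=0x77 cont=0 payload=0x77=119: acc |= 119<<14 -> acc=1954489 shift=21 [end]
Varint 2: bytes[3:6] = B9 A5 77 -> value 1954489 (3 byte(s))
  byte[6]=0xB4 cont=1 payload=0x34=52: acc |= 52<<0 -> acc=52 shift=7
  byte[7]=0x20 cont=0 payload=0x20=32: acc |= 32<<7 -> acc=4148 shift=14 [end]
Varint 3: bytes[6:8] = B4 20 -> value 4148 (2 byte(s))
  byte[8]=0x6A cont=0 payload=0x6A=106: acc |= 106<<0 -> acc=106 shift=7 [end]
Varint 4: bytes[8:9] = 6A -> value 106 (1 byte(s))
  byte[9]=0xFA cont=1 payload=0x7A=122: acc |= 122<<0 -> acc=122 shift=7
  byte[10]=0xDA cont=1 payload=0x5A=90: acc |= 90<<7 -> acc=11642 shift=14
  byte[11]=0x8F cont=1 payload=0x0F=15: acc |= 15<<14 -> acc=257402 shift=21
  byte[12]=0x20 cont=0 payload=0x20=32: acc |= 32<<21 -> acc=67366266 shift=28 [end]
Varint 5: bytes[9:13] = FA DA 8F 20 -> value 67366266 (4 byte(s))

Answer: 3 3 2 1 4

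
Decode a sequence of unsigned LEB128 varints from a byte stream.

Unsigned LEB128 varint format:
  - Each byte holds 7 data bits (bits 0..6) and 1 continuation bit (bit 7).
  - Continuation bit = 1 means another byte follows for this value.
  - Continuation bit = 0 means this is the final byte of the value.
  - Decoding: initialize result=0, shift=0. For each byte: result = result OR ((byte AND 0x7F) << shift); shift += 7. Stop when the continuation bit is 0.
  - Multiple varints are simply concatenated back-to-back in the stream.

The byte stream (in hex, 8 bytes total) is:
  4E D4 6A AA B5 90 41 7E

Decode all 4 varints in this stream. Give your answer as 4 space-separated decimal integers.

Answer: 78 13652 136583850 126

Derivation:
  byte[0]=0x4E cont=0 payload=0x4E=78: acc |= 78<<0 -> acc=78 shift=7 [end]
Varint 1: bytes[0:1] = 4E -> value 78 (1 byte(s))
  byte[1]=0xD4 cont=1 payload=0x54=84: acc |= 84<<0 -> acc=84 shift=7
  byte[2]=0x6A cont=0 payload=0x6A=106: acc |= 106<<7 -> acc=13652 shift=14 [end]
Varint 2: bytes[1:3] = D4 6A -> value 13652 (2 byte(s))
  byte[3]=0xAA cont=1 payload=0x2A=42: acc |= 42<<0 -> acc=42 shift=7
  byte[4]=0xB5 cont=1 payload=0x35=53: acc |= 53<<7 -> acc=6826 shift=14
  byte[5]=0x90 cont=1 payload=0x10=16: acc |= 16<<14 -> acc=268970 shift=21
  byte[6]=0x41 cont=0 payload=0x41=65: acc |= 65<<21 -> acc=136583850 shift=28 [end]
Varint 3: bytes[3:7] = AA B5 90 41 -> value 136583850 (4 byte(s))
  byte[7]=0x7E cont=0 payload=0x7E=126: acc |= 126<<0 -> acc=126 shift=7 [end]
Varint 4: bytes[7:8] = 7E -> value 126 (1 byte(s))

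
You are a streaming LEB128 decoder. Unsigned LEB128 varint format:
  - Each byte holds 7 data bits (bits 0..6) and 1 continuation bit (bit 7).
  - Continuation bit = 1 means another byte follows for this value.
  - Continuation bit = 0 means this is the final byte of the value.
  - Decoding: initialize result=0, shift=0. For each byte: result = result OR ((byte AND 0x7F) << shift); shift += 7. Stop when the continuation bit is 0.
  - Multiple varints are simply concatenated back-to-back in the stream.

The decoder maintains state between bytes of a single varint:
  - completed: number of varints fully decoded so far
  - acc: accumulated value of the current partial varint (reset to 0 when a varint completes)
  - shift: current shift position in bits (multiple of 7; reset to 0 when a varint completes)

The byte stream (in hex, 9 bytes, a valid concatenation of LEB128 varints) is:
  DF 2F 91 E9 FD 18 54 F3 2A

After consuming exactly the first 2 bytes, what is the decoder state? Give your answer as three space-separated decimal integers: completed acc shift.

Answer: 1 0 0

Derivation:
byte[0]=0xDF cont=1 payload=0x5F: acc |= 95<<0 -> completed=0 acc=95 shift=7
byte[1]=0x2F cont=0 payload=0x2F: varint #1 complete (value=6111); reset -> completed=1 acc=0 shift=0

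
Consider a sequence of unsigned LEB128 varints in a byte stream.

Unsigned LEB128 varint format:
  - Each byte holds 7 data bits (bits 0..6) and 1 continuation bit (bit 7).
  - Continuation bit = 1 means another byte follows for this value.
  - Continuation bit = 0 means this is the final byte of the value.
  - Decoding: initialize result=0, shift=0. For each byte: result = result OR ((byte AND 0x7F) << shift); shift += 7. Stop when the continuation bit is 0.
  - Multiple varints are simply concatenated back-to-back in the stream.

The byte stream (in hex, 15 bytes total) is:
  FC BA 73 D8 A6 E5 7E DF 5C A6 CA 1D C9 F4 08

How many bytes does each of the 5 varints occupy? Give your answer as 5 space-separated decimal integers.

  byte[0]=0xFC cont=1 payload=0x7C=124: acc |= 124<<0 -> acc=124 shift=7
  byte[1]=0xBA cont=1 payload=0x3A=58: acc |= 58<<7 -> acc=7548 shift=14
  byte[2]=0x73 cont=0 payload=0x73=115: acc |= 115<<14 -> acc=1891708 shift=21 [end]
Varint 1: bytes[0:3] = FC BA 73 -> value 1891708 (3 byte(s))
  byte[3]=0xD8 cont=1 payload=0x58=88: acc |= 88<<0 -> acc=88 shift=7
  byte[4]=0xA6 cont=1 payload=0x26=38: acc |= 38<<7 -> acc=4952 shift=14
  byte[5]=0xE5 cont=1 payload=0x65=101: acc |= 101<<14 -> acc=1659736 shift=21
  byte[6]=0x7E cont=0 payload=0x7E=126: acc |= 126<<21 -> acc=265900888 shift=28 [end]
Varint 2: bytes[3:7] = D8 A6 E5 7E -> value 265900888 (4 byte(s))
  byte[7]=0xDF cont=1 payload=0x5F=95: acc |= 95<<0 -> acc=95 shift=7
  byte[8]=0x5C cont=0 payload=0x5C=92: acc |= 92<<7 -> acc=11871 shift=14 [end]
Varint 3: bytes[7:9] = DF 5C -> value 11871 (2 byte(s))
  byte[9]=0xA6 cont=1 payload=0x26=38: acc |= 38<<0 -> acc=38 shift=7
  byte[10]=0xCA cont=1 payload=0x4A=74: acc |= 74<<7 -> acc=9510 shift=14
  byte[11]=0x1D cont=0 payload=0x1D=29: acc |= 29<<14 -> acc=484646 shift=21 [end]
Varint 4: bytes[9:12] = A6 CA 1D -> value 484646 (3 byte(s))
  byte[12]=0xC9 cont=1 payload=0x49=73: acc |= 73<<0 -> acc=73 shift=7
  byte[13]=0xF4 cont=1 payload=0x74=116: acc |= 116<<7 -> acc=14921 shift=14
  byte[14]=0x08 cont=0 payload=0x08=8: acc |= 8<<14 -> acc=145993 shift=21 [end]
Varint 5: bytes[12:15] = C9 F4 08 -> value 145993 (3 byte(s))

Answer: 3 4 2 3 3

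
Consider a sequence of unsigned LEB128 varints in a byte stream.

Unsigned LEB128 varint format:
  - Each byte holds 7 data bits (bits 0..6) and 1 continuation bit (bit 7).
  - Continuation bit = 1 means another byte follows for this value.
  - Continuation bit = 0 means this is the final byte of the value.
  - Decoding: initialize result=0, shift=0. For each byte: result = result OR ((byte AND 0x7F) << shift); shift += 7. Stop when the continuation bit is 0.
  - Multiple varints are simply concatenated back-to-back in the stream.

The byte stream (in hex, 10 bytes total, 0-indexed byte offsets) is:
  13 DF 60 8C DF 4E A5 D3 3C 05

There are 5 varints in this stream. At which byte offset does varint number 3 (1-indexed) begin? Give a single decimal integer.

Answer: 3

Derivation:
  byte[0]=0x13 cont=0 payload=0x13=19: acc |= 19<<0 -> acc=19 shift=7 [end]
Varint 1: bytes[0:1] = 13 -> value 19 (1 byte(s))
  byte[1]=0xDF cont=1 payload=0x5F=95: acc |= 95<<0 -> acc=95 shift=7
  byte[2]=0x60 cont=0 payload=0x60=96: acc |= 96<<7 -> acc=12383 shift=14 [end]
Varint 2: bytes[1:3] = DF 60 -> value 12383 (2 byte(s))
  byte[3]=0x8C cont=1 payload=0x0C=12: acc |= 12<<0 -> acc=12 shift=7
  byte[4]=0xDF cont=1 payload=0x5F=95: acc |= 95<<7 -> acc=12172 shift=14
  byte[5]=0x4E cont=0 payload=0x4E=78: acc |= 78<<14 -> acc=1290124 shift=21 [end]
Varint 3: bytes[3:6] = 8C DF 4E -> value 1290124 (3 byte(s))
  byte[6]=0xA5 cont=1 payload=0x25=37: acc |= 37<<0 -> acc=37 shift=7
  byte[7]=0xD3 cont=1 payload=0x53=83: acc |= 83<<7 -> acc=10661 shift=14
  byte[8]=0x3C cont=0 payload=0x3C=60: acc |= 60<<14 -> acc=993701 shift=21 [end]
Varint 4: bytes[6:9] = A5 D3 3C -> value 993701 (3 byte(s))
  byte[9]=0x05 cont=0 payload=0x05=5: acc |= 5<<0 -> acc=5 shift=7 [end]
Varint 5: bytes[9:10] = 05 -> value 5 (1 byte(s))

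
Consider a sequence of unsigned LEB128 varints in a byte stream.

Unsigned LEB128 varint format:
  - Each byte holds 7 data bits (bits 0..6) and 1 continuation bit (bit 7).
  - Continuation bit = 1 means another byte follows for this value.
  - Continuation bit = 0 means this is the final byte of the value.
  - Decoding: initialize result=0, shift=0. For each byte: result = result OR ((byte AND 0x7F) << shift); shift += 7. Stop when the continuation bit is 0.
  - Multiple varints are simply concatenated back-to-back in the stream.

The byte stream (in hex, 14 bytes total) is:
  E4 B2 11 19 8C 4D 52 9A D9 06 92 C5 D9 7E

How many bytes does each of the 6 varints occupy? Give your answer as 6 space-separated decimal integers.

Answer: 3 1 2 1 3 4

Derivation:
  byte[0]=0xE4 cont=1 payload=0x64=100: acc |= 100<<0 -> acc=100 shift=7
  byte[1]=0xB2 cont=1 payload=0x32=50: acc |= 50<<7 -> acc=6500 shift=14
  byte[2]=0x11 cont=0 payload=0x11=17: acc |= 17<<14 -> acc=285028 shift=21 [end]
Varint 1: bytes[0:3] = E4 B2 11 -> value 285028 (3 byte(s))
  byte[3]=0x19 cont=0 payload=0x19=25: acc |= 25<<0 -> acc=25 shift=7 [end]
Varint 2: bytes[3:4] = 19 -> value 25 (1 byte(s))
  byte[4]=0x8C cont=1 payload=0x0C=12: acc |= 12<<0 -> acc=12 shift=7
  byte[5]=0x4D cont=0 payload=0x4D=77: acc |= 77<<7 -> acc=9868 shift=14 [end]
Varint 3: bytes[4:6] = 8C 4D -> value 9868 (2 byte(s))
  byte[6]=0x52 cont=0 payload=0x52=82: acc |= 82<<0 -> acc=82 shift=7 [end]
Varint 4: bytes[6:7] = 52 -> value 82 (1 byte(s))
  byte[7]=0x9A cont=1 payload=0x1A=26: acc |= 26<<0 -> acc=26 shift=7
  byte[8]=0xD9 cont=1 payload=0x59=89: acc |= 89<<7 -> acc=11418 shift=14
  byte[9]=0x06 cont=0 payload=0x06=6: acc |= 6<<14 -> acc=109722 shift=21 [end]
Varint 5: bytes[7:10] = 9A D9 06 -> value 109722 (3 byte(s))
  byte[10]=0x92 cont=1 payload=0x12=18: acc |= 18<<0 -> acc=18 shift=7
  byte[11]=0xC5 cont=1 payload=0x45=69: acc |= 69<<7 -> acc=8850 shift=14
  byte[12]=0xD9 cont=1 payload=0x59=89: acc |= 89<<14 -> acc=1467026 shift=21
  byte[13]=0x7E cont=0 payload=0x7E=126: acc |= 126<<21 -> acc=265708178 shift=28 [end]
Varint 6: bytes[10:14] = 92 C5 D9 7E -> value 265708178 (4 byte(s))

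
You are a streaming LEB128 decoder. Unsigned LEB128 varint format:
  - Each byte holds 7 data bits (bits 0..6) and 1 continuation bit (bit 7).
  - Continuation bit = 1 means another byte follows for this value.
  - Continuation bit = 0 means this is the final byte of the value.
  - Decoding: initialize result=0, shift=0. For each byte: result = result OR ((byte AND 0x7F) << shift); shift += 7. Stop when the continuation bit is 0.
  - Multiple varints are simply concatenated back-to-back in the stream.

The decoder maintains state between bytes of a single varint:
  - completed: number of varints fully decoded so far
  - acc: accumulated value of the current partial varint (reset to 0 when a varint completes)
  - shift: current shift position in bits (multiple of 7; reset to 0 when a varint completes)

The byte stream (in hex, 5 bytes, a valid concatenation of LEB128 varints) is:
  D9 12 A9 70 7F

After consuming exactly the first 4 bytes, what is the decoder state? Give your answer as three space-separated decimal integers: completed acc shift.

byte[0]=0xD9 cont=1 payload=0x59: acc |= 89<<0 -> completed=0 acc=89 shift=7
byte[1]=0x12 cont=0 payload=0x12: varint #1 complete (value=2393); reset -> completed=1 acc=0 shift=0
byte[2]=0xA9 cont=1 payload=0x29: acc |= 41<<0 -> completed=1 acc=41 shift=7
byte[3]=0x70 cont=0 payload=0x70: varint #2 complete (value=14377); reset -> completed=2 acc=0 shift=0

Answer: 2 0 0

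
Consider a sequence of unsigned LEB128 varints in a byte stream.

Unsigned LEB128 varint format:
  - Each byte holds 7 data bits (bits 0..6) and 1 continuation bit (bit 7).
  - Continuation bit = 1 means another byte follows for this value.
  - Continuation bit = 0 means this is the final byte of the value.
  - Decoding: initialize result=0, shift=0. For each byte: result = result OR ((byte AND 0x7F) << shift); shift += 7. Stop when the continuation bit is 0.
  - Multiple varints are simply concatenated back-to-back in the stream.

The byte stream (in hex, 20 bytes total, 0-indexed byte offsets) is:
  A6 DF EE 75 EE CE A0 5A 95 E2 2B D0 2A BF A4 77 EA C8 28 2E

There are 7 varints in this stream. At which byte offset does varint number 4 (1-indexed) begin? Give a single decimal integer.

  byte[0]=0xA6 cont=1 payload=0x26=38: acc |= 38<<0 -> acc=38 shift=7
  byte[1]=0xDF cont=1 payload=0x5F=95: acc |= 95<<7 -> acc=12198 shift=14
  byte[2]=0xEE cont=1 payload=0x6E=110: acc |= 110<<14 -> acc=1814438 shift=21
  byte[3]=0x75 cont=0 payload=0x75=117: acc |= 117<<21 -> acc=247181222 shift=28 [end]
Varint 1: bytes[0:4] = A6 DF EE 75 -> value 247181222 (4 byte(s))
  byte[4]=0xEE cont=1 payload=0x6E=110: acc |= 110<<0 -> acc=110 shift=7
  byte[5]=0xCE cont=1 payload=0x4E=78: acc |= 78<<7 -> acc=10094 shift=14
  byte[6]=0xA0 cont=1 payload=0x20=32: acc |= 32<<14 -> acc=534382 shift=21
  byte[7]=0x5A cont=0 payload=0x5A=90: acc |= 90<<21 -> acc=189278062 shift=28 [end]
Varint 2: bytes[4:8] = EE CE A0 5A -> value 189278062 (4 byte(s))
  byte[8]=0x95 cont=1 payload=0x15=21: acc |= 21<<0 -> acc=21 shift=7
  byte[9]=0xE2 cont=1 payload=0x62=98: acc |= 98<<7 -> acc=12565 shift=14
  byte[10]=0x2B cont=0 payload=0x2B=43: acc |= 43<<14 -> acc=717077 shift=21 [end]
Varint 3: bytes[8:11] = 95 E2 2B -> value 717077 (3 byte(s))
  byte[11]=0xD0 cont=1 payload=0x50=80: acc |= 80<<0 -> acc=80 shift=7
  byte[12]=0x2A cont=0 payload=0x2A=42: acc |= 42<<7 -> acc=5456 shift=14 [end]
Varint 4: bytes[11:13] = D0 2A -> value 5456 (2 byte(s))
  byte[13]=0xBF cont=1 payload=0x3F=63: acc |= 63<<0 -> acc=63 shift=7
  byte[14]=0xA4 cont=1 payload=0x24=36: acc |= 36<<7 -> acc=4671 shift=14
  byte[15]=0x77 cont=0 payload=0x77=119: acc |= 119<<14 -> acc=1954367 shift=21 [end]
Varint 5: bytes[13:16] = BF A4 77 -> value 1954367 (3 byte(s))
  byte[16]=0xEA cont=1 payload=0x6A=106: acc |= 106<<0 -> acc=106 shift=7
  byte[17]=0xC8 cont=1 payload=0x48=72: acc |= 72<<7 -> acc=9322 shift=14
  byte[18]=0x28 cont=0 payload=0x28=40: acc |= 40<<14 -> acc=664682 shift=21 [end]
Varint 6: bytes[16:19] = EA C8 28 -> value 664682 (3 byte(s))
  byte[19]=0x2E cont=0 payload=0x2E=46: acc |= 46<<0 -> acc=46 shift=7 [end]
Varint 7: bytes[19:20] = 2E -> value 46 (1 byte(s))

Answer: 11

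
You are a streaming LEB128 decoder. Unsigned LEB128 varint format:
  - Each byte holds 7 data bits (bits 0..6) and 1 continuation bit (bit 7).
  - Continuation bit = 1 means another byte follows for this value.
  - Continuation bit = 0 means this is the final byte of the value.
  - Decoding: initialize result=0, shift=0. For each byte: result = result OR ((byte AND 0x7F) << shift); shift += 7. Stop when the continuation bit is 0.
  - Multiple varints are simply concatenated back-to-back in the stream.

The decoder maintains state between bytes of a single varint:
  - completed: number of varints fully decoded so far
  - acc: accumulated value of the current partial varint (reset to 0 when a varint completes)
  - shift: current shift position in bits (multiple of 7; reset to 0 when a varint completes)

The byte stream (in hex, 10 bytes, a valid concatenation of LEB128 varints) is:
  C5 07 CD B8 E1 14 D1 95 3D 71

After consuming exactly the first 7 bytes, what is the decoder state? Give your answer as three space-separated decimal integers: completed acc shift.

byte[0]=0xC5 cont=1 payload=0x45: acc |= 69<<0 -> completed=0 acc=69 shift=7
byte[1]=0x07 cont=0 payload=0x07: varint #1 complete (value=965); reset -> completed=1 acc=0 shift=0
byte[2]=0xCD cont=1 payload=0x4D: acc |= 77<<0 -> completed=1 acc=77 shift=7
byte[3]=0xB8 cont=1 payload=0x38: acc |= 56<<7 -> completed=1 acc=7245 shift=14
byte[4]=0xE1 cont=1 payload=0x61: acc |= 97<<14 -> completed=1 acc=1596493 shift=21
byte[5]=0x14 cont=0 payload=0x14: varint #2 complete (value=43539533); reset -> completed=2 acc=0 shift=0
byte[6]=0xD1 cont=1 payload=0x51: acc |= 81<<0 -> completed=2 acc=81 shift=7

Answer: 2 81 7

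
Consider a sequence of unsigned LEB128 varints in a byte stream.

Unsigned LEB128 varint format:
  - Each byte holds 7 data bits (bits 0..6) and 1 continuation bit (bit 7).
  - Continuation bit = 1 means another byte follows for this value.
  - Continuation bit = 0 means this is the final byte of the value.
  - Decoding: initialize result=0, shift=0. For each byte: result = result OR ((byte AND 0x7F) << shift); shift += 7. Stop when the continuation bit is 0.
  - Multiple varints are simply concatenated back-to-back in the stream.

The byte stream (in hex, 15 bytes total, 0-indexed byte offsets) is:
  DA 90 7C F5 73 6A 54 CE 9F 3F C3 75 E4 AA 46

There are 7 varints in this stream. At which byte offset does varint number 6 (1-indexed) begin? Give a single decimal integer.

  byte[0]=0xDA cont=1 payload=0x5A=90: acc |= 90<<0 -> acc=90 shift=7
  byte[1]=0x90 cont=1 payload=0x10=16: acc |= 16<<7 -> acc=2138 shift=14
  byte[2]=0x7C cont=0 payload=0x7C=124: acc |= 124<<14 -> acc=2033754 shift=21 [end]
Varint 1: bytes[0:3] = DA 90 7C -> value 2033754 (3 byte(s))
  byte[3]=0xF5 cont=1 payload=0x75=117: acc |= 117<<0 -> acc=117 shift=7
  byte[4]=0x73 cont=0 payload=0x73=115: acc |= 115<<7 -> acc=14837 shift=14 [end]
Varint 2: bytes[3:5] = F5 73 -> value 14837 (2 byte(s))
  byte[5]=0x6A cont=0 payload=0x6A=106: acc |= 106<<0 -> acc=106 shift=7 [end]
Varint 3: bytes[5:6] = 6A -> value 106 (1 byte(s))
  byte[6]=0x54 cont=0 payload=0x54=84: acc |= 84<<0 -> acc=84 shift=7 [end]
Varint 4: bytes[6:7] = 54 -> value 84 (1 byte(s))
  byte[7]=0xCE cont=1 payload=0x4E=78: acc |= 78<<0 -> acc=78 shift=7
  byte[8]=0x9F cont=1 payload=0x1F=31: acc |= 31<<7 -> acc=4046 shift=14
  byte[9]=0x3F cont=0 payload=0x3F=63: acc |= 63<<14 -> acc=1036238 shift=21 [end]
Varint 5: bytes[7:10] = CE 9F 3F -> value 1036238 (3 byte(s))
  byte[10]=0xC3 cont=1 payload=0x43=67: acc |= 67<<0 -> acc=67 shift=7
  byte[11]=0x75 cont=0 payload=0x75=117: acc |= 117<<7 -> acc=15043 shift=14 [end]
Varint 6: bytes[10:12] = C3 75 -> value 15043 (2 byte(s))
  byte[12]=0xE4 cont=1 payload=0x64=100: acc |= 100<<0 -> acc=100 shift=7
  byte[13]=0xAA cont=1 payload=0x2A=42: acc |= 42<<7 -> acc=5476 shift=14
  byte[14]=0x46 cont=0 payload=0x46=70: acc |= 70<<14 -> acc=1152356 shift=21 [end]
Varint 7: bytes[12:15] = E4 AA 46 -> value 1152356 (3 byte(s))

Answer: 10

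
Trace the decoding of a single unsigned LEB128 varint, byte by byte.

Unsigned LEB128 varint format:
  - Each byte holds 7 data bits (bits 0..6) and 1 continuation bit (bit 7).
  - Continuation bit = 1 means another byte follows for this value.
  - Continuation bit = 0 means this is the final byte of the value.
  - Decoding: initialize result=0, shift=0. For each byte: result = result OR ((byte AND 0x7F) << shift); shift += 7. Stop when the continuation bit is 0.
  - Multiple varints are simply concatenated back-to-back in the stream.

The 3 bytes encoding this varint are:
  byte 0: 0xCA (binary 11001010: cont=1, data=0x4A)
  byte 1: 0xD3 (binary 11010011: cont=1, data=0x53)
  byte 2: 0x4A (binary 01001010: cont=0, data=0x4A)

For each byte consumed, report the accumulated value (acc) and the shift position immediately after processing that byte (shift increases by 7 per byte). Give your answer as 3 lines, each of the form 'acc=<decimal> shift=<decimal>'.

Answer: acc=74 shift=7
acc=10698 shift=14
acc=1223114 shift=21

Derivation:
byte 0=0xCA: payload=0x4A=74, contrib = 74<<0 = 74; acc -> 74, shift -> 7
byte 1=0xD3: payload=0x53=83, contrib = 83<<7 = 10624; acc -> 10698, shift -> 14
byte 2=0x4A: payload=0x4A=74, contrib = 74<<14 = 1212416; acc -> 1223114, shift -> 21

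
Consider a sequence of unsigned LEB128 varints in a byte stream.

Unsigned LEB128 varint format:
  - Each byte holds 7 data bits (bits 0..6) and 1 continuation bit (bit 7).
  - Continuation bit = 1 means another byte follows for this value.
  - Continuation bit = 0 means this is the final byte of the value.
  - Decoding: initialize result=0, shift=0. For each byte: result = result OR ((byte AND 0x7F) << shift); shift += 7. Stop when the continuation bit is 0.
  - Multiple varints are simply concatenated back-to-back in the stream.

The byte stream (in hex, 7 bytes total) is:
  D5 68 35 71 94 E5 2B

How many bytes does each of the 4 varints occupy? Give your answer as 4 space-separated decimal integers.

Answer: 2 1 1 3

Derivation:
  byte[0]=0xD5 cont=1 payload=0x55=85: acc |= 85<<0 -> acc=85 shift=7
  byte[1]=0x68 cont=0 payload=0x68=104: acc |= 104<<7 -> acc=13397 shift=14 [end]
Varint 1: bytes[0:2] = D5 68 -> value 13397 (2 byte(s))
  byte[2]=0x35 cont=0 payload=0x35=53: acc |= 53<<0 -> acc=53 shift=7 [end]
Varint 2: bytes[2:3] = 35 -> value 53 (1 byte(s))
  byte[3]=0x71 cont=0 payload=0x71=113: acc |= 113<<0 -> acc=113 shift=7 [end]
Varint 3: bytes[3:4] = 71 -> value 113 (1 byte(s))
  byte[4]=0x94 cont=1 payload=0x14=20: acc |= 20<<0 -> acc=20 shift=7
  byte[5]=0xE5 cont=1 payload=0x65=101: acc |= 101<<7 -> acc=12948 shift=14
  byte[6]=0x2B cont=0 payload=0x2B=43: acc |= 43<<14 -> acc=717460 shift=21 [end]
Varint 4: bytes[4:7] = 94 E5 2B -> value 717460 (3 byte(s))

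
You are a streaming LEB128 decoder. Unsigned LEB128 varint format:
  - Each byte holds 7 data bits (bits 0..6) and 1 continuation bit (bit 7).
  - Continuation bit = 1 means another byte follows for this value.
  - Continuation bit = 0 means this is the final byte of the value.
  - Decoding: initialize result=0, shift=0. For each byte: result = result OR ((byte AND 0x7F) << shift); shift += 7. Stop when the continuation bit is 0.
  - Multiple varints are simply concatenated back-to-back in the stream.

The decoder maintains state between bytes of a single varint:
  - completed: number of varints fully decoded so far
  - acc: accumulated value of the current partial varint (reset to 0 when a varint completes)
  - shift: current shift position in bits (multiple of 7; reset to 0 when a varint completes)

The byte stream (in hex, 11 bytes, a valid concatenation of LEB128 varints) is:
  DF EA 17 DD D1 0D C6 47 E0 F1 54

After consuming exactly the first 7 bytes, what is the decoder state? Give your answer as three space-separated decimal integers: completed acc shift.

Answer: 2 70 7

Derivation:
byte[0]=0xDF cont=1 payload=0x5F: acc |= 95<<0 -> completed=0 acc=95 shift=7
byte[1]=0xEA cont=1 payload=0x6A: acc |= 106<<7 -> completed=0 acc=13663 shift=14
byte[2]=0x17 cont=0 payload=0x17: varint #1 complete (value=390495); reset -> completed=1 acc=0 shift=0
byte[3]=0xDD cont=1 payload=0x5D: acc |= 93<<0 -> completed=1 acc=93 shift=7
byte[4]=0xD1 cont=1 payload=0x51: acc |= 81<<7 -> completed=1 acc=10461 shift=14
byte[5]=0x0D cont=0 payload=0x0D: varint #2 complete (value=223453); reset -> completed=2 acc=0 shift=0
byte[6]=0xC6 cont=1 payload=0x46: acc |= 70<<0 -> completed=2 acc=70 shift=7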